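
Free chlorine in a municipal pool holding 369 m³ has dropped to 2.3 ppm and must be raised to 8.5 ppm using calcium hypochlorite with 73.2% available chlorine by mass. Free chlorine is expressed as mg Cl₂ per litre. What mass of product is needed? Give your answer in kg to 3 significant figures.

Volume: 369 m³ = 369,000 L.
Chlorine deficit: 8.5 − 2.3 = 6.2 ppm = 6.2 mg/L as Cl₂.
Cl₂ equivalent needed: 6.2 mg/L × 369,000 L = 2,288,000 mg = 2288 g.
Product at 73.2% available chlorine: 2288 / 0.732 = 3125 g.

3.13 kg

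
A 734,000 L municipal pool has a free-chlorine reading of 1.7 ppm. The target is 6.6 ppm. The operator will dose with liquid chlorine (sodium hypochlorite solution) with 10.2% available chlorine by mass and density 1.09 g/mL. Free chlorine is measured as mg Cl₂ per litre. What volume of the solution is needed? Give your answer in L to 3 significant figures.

Chlorine deficit: 6.6 − 1.7 = 4.9 ppm = 4.9 mg/L as Cl₂.
Cl₂ equivalent needed: 4.9 mg/L × 734,000 L = 3,597,000 mg = 3597 g.
Product at 10.2% available chlorine: 3597 / 0.102 = 35,260 g.
Volume at density 1.09 g/mL: 35,260 g ÷ 1.09 g/mL = 32,350 mL.

32.3 L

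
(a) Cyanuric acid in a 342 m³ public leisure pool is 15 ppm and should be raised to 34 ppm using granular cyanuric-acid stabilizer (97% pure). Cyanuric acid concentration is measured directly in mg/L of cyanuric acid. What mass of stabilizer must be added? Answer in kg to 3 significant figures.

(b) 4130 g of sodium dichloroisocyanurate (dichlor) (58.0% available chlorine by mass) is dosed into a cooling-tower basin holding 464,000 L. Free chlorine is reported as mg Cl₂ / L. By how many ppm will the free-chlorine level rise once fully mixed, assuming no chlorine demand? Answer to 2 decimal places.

(a) Volume: 342 m³ = 342,000 L.
(a) CYA to add: (34 − 15) = 19 mg/L × 342,000 L = 6498 g cyanuric acid.
(a) At 97% purity: 6498 / 0.97 = 6699 g product.

(b) Available chlorine delivered: 4130 g × 0.58 = 2395 g as Cl₂.
(b) Concentration rise: 2395 g / 464,000 L = 5.162 mg/L = 5.16 ppm.

(a) 6.70 kg; (b) 5.16 ppm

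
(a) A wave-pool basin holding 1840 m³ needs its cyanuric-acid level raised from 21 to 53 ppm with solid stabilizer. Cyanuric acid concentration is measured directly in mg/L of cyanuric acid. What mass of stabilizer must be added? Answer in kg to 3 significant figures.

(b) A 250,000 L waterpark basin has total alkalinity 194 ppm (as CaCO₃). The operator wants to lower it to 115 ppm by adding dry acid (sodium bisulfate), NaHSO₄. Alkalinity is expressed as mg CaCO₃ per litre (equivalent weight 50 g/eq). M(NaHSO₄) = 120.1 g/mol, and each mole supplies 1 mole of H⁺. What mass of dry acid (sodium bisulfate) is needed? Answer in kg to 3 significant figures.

(a) 58.9 kg; (b) 47.4 kg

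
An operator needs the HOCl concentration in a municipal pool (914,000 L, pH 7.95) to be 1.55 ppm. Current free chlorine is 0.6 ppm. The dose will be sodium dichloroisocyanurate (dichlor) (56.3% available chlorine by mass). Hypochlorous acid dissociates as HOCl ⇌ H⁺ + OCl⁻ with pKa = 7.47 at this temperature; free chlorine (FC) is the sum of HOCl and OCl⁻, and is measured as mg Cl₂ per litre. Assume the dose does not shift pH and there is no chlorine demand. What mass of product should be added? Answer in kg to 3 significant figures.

9.14 kg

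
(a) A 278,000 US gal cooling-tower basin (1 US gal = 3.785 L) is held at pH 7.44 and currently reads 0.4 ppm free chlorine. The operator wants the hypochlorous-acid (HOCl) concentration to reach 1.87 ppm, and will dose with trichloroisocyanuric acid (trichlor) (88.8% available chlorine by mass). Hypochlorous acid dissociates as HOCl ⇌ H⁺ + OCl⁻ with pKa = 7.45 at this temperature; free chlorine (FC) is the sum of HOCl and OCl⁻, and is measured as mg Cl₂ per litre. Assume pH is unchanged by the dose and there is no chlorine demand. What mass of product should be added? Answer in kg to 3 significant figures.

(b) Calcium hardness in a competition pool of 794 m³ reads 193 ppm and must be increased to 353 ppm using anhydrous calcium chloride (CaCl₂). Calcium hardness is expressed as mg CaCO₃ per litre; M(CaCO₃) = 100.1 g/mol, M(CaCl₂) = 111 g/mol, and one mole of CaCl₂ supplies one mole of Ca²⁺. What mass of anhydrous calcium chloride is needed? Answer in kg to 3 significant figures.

(a) Volume: 278,000 US gal × 3.785 L/gal = 1,052,230 L.
(a) [OCl⁻]/[HOCl] = 10^(pH − pKa) = 10^(7.44 − 7.45) = 0.9772; fraction as HOCl = 1/(1 + 0.9772) = 0.5058.
(a) Free chlorine required for 1.87 ppm HOCl: 1.87 / 0.5058 = 3.697 ppm.
(a) FC to add: 3.697 − 0.4 = 3.297 mg/L as Cl₂.
(a) Cl₂ equivalent: 3.297 mg/L × 1,052,230 L = 3470 g.
(a) Product at 88.8% available Cl: 3470 / 0.888 = 3907 g.

(b) Volume: 794 m³ = 794,000 L.
(b) Hardness to add: (353 − 193) = 160 mg/L as CaCO₃ × 794,000 L = 127,000 g as CaCO₃.
(b) Moles of Ca²⁺ (1 mol Ca²⁺ ≡ 1 mol CaCO₃): 127,000 / 100.1 g/mol = 1269 mol.
(b) Mass of CaCl₂: 1269 × 111 = 140,900 g.

(a) 3.91 kg; (b) 141 kg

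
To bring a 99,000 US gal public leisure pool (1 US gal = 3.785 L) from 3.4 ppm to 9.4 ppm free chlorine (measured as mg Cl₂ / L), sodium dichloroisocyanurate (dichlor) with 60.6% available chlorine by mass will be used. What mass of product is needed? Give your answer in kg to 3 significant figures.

3.71 kg

Volume: 99,000 US gal × 3.785 L/gal = 374,715 L.
Chlorine deficit: 9.4 − 3.4 = 6 ppm = 6 mg/L as Cl₂.
Cl₂ equivalent needed: 6 mg/L × 374,715 L = 2,248,000 mg = 2248 g.
Product at 60.6% available chlorine: 2248 / 0.606 = 3710 g.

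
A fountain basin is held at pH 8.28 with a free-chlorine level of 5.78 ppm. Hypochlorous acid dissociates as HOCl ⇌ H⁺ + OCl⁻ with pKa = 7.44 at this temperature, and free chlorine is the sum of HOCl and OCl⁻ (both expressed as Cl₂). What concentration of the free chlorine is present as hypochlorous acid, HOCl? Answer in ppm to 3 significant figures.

[OCl⁻]/[HOCl] = 10^(pH − pKa) = 10^(8.28 − 7.44) = 10^0.84 = 6.918.
Fraction as HOCl = 1 / (1 + 6.918) = 0.1263.
HOCl = 0.1263 × 5.78 ppm = 0.73 ppm.

0.730 ppm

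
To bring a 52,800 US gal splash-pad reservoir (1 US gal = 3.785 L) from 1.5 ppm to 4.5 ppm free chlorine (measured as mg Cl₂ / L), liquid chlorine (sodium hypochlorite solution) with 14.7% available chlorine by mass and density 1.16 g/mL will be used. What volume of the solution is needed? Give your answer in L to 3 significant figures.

Volume: 52,800 US gal × 3.785 L/gal = 199,848 L.
Chlorine deficit: 4.5 − 1.5 = 3 ppm = 3 mg/L as Cl₂.
Cl₂ equivalent needed: 3 mg/L × 199,848 L = 599,500 mg = 599.5 g.
Product at 14.7% available chlorine: 599.5 / 0.147 = 4079 g.
Volume at density 1.16 g/mL: 4079 g ÷ 1.16 g/mL = 3516 mL.

3.52 L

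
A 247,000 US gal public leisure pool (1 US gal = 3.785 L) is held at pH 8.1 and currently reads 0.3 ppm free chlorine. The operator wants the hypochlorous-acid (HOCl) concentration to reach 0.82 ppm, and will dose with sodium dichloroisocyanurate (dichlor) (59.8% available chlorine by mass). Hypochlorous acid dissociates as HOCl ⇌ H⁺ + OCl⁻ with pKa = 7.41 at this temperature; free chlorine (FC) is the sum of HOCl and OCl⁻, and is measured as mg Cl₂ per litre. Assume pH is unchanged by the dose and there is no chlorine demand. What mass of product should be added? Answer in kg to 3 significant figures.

7.09 kg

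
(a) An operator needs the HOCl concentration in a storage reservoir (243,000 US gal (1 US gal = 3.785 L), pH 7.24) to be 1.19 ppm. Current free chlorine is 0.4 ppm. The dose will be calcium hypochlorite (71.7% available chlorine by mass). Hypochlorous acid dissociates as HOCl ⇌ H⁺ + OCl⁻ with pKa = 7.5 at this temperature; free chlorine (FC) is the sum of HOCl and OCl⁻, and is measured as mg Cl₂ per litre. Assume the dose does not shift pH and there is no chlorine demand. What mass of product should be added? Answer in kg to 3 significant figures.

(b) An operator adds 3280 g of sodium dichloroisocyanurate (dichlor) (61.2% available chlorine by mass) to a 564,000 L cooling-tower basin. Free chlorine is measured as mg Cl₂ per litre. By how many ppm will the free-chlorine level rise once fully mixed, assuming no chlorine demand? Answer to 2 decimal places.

(a) Volume: 243,000 US gal × 3.785 L/gal = 919,755 L.
(a) [OCl⁻]/[HOCl] = 10^(pH − pKa) = 10^(7.24 − 7.5) = 0.5495; fraction as HOCl = 1/(1 + 0.5495) = 0.6454.
(a) Free chlorine required for 1.19 ppm HOCl: 1.19 / 0.6454 = 1.844 ppm.
(a) FC to add: 1.844 − 0.4 = 1.444 mg/L as Cl₂.
(a) Cl₂ equivalent: 1.444 mg/L × 919,755 L = 1328 g.
(a) Product at 71.7% available Cl: 1328 / 0.717 = 1852 g.

(b) Available chlorine delivered: 3280 g × 0.612 = 2007 g as Cl₂.
(b) Concentration rise: 2007 g / 564,000 L = 3.559 mg/L = 3.56 ppm.

(a) 1.85 kg; (b) 3.56 ppm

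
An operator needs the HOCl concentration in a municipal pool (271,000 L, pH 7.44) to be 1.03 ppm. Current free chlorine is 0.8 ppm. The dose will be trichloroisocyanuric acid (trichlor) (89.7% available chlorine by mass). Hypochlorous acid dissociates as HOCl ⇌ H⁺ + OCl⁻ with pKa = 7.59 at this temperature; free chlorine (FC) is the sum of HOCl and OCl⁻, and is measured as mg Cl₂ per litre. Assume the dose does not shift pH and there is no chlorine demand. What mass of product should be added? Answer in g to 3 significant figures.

290 g

[OCl⁻]/[HOCl] = 10^(pH − pKa) = 10^(7.44 − 7.59) = 0.7079; fraction as HOCl = 1/(1 + 0.7079) = 0.5855.
Free chlorine required for 1.03 ppm HOCl: 1.03 / 0.5855 = 1.759 ppm.
FC to add: 1.759 − 0.8 = 0.9592 mg/L as Cl₂.
Cl₂ equivalent: 0.9592 mg/L × 271,000 L = 259.9 g.
Product at 89.7% available Cl: 259.9 / 0.897 = 289.8 g.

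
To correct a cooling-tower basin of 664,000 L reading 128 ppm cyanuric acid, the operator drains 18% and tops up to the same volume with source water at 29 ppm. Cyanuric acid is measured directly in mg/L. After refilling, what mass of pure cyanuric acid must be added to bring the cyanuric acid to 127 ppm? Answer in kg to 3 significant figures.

11.2 kg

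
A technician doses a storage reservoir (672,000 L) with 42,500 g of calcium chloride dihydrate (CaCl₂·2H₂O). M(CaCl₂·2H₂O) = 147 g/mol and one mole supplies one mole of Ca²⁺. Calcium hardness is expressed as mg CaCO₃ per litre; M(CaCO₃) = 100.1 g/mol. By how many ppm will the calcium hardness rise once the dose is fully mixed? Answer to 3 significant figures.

Moles of Ca²⁺: 42,500 g ÷ 147 g/mol = 289.1 mol.
As CaCO₃: 289.1 mol × 100.1 g/mol = 28,940 g.
Rise: 28,940 g / 672,000 L × 1000 = 43.07 mg/L.

43.1 ppm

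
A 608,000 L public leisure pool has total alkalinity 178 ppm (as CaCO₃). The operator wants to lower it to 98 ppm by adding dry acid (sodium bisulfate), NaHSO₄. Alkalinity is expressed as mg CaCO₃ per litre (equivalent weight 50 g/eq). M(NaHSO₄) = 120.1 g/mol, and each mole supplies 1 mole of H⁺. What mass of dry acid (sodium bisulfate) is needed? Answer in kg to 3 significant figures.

117 kg

Alkalinity to neutralize: (178 − 98) = 80 mg/L as CaCO₃ × 608,000 L = 48,640 g as CaCO₃.
Equivalents of H⁺ required: 48,640 ÷ 50 g/eq = 972.8 eq = 972.8 mol NaHSO₄.
Mass of NaHSO₄: 972.8 × 120.1 = 116,800 g.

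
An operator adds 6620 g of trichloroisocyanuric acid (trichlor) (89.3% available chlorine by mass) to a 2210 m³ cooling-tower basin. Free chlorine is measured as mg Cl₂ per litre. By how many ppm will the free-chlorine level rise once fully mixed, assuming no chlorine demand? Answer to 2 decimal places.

Volume: 2210 m³ = 2,210,000 L.
Available chlorine delivered: 6620 g × 0.893 = 5912 g as Cl₂.
Concentration rise: 5912 g / 2,210,000 L = 2.675 mg/L = 2.67 ppm.

2.67 ppm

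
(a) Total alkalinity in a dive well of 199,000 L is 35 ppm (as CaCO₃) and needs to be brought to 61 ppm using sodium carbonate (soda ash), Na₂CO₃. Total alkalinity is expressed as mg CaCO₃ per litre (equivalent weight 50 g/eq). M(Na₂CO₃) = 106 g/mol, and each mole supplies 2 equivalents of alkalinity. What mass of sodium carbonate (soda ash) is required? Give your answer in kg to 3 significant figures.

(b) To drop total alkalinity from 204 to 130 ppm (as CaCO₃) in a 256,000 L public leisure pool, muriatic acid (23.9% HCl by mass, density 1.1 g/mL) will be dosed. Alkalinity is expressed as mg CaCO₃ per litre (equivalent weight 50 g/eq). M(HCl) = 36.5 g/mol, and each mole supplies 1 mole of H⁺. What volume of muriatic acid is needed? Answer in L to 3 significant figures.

(a) Alkalinity to add: (61 − 35) = 26 mg/L as CaCO₃ × 199,000 L = 5174 g as CaCO₃.
(a) Equivalents: 5174 g ÷ 50 g/eq = 103.5 eq.
(a) Each mole of Na₂CO₃ supplies 2 eq, so 103.5 / 2 = 51.74 mol.
(a) Mass: 51.74 mol × 106 g/mol = 5484 g.

(b) Alkalinity to neutralize: (204 − 130) = 74 mg/L as CaCO₃ × 256,000 L = 18,940 g as CaCO₃.
(b) Equivalents of H⁺ required: 18,940 ÷ 50 g/eq = 378.9 eq = 378.9 mol HCl.
(b) Mass of HCl: 378.9 × 36.5 = 13,830 g.
(b) Mass of 23.9% solution: 13,830 / 0.239 = 57,860 g.
(b) Volume: 57,860 g ÷ 1.1 g/mL = 52,600 mL.

(a) 5.48 kg; (b) 52.6 L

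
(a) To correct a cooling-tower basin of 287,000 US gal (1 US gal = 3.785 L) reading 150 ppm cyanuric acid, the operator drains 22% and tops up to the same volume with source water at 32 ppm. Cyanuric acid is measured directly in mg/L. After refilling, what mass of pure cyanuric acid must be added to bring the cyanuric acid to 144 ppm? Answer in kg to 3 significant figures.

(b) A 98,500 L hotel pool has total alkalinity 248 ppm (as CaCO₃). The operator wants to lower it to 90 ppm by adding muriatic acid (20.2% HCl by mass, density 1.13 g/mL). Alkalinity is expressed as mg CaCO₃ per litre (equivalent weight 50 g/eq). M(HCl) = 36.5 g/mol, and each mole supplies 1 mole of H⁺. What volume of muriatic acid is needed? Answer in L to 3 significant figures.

(a) Volume: 287,000 US gal × 3.785 L/gal = 1,086,295 L.
(a) After draining 22% and refilling: 150 × 0.78 + 32 × 0.22 = 124.04 ppm.
(a) Deficit to target: 144 − 124.04 = 19.96 mg/L.
(a) Mass: 19.96 mg/L × 1,086,295 L = 21,680 g cyanuric acid.

(b) Alkalinity to neutralize: (248 − 90) = 158 mg/L as CaCO₃ × 98,500 L = 15,560 g as CaCO₃.
(b) Equivalents of H⁺ required: 15,560 ÷ 50 g/eq = 311.3 eq = 311.3 mol HCl.
(b) Mass of HCl: 311.3 × 36.5 = 11,360 g.
(b) Mass of 20.2% solution: 11,360 / 0.202 = 56,240 g.
(b) Volume: 56,240 g ÷ 1.13 g/mL = 49,770 mL.

(a) 21.7 kg; (b) 49.8 L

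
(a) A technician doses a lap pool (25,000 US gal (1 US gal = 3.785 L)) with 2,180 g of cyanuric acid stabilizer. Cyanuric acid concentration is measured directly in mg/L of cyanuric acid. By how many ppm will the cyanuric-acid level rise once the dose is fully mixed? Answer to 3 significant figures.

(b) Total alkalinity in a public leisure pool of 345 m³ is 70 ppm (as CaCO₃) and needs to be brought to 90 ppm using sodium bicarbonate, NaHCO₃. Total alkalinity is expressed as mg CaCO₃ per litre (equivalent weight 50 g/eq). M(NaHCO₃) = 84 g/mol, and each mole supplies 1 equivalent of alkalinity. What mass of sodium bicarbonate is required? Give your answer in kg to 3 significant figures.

(a) 23.0 ppm; (b) 11.6 kg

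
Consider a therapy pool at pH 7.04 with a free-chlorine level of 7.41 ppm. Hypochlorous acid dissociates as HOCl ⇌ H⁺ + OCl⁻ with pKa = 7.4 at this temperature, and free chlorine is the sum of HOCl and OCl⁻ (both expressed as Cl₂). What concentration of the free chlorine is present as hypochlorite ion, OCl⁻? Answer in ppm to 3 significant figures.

[OCl⁻]/[HOCl] = 10^(pH − pKa) = 10^(7.04 − 7.4) = 10^-0.36 = 0.4365.
Fraction as HOCl = 1 / (1 + 0.4365) = 0.6961.
OCl⁻ = (1 − 0.6961) × 7.41 ppm = 2.252 ppm.

2.25 ppm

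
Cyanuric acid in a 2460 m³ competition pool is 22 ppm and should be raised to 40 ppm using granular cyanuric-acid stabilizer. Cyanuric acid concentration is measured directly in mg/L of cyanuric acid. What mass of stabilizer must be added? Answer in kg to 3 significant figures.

44.3 kg

Volume: 2460 m³ = 2,460,000 L.
CYA to add: (40 − 22) = 18 mg/L × 2,460,000 L = 44,280 g cyanuric acid.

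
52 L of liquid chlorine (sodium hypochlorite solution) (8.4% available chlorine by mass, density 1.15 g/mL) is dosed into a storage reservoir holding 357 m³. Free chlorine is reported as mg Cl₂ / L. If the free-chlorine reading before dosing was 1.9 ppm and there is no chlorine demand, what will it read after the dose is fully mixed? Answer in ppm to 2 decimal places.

Volume: 357 m³ = 357,000 L.
Mass of solution: 52 L × 1000 mL/L × 1.15 g/mL = 59,800 g.
Available chlorine delivered: 59,800 g × 0.084 = 5023 g as Cl₂.
Concentration rise: 5023 g / 357,000 L = 14.07 mg/L = 14.07 ppm.
Final FC: 1.9 + 14.07 = 15.97 ppm.

15.97 ppm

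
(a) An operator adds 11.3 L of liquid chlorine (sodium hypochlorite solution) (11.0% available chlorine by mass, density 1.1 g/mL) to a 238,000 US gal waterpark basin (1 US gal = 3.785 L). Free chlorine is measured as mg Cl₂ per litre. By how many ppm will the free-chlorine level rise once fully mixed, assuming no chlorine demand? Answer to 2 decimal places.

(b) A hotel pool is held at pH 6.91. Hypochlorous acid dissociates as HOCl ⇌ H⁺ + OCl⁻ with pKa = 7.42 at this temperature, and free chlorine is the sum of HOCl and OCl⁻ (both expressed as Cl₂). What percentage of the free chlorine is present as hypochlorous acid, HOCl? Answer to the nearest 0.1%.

(a) Volume: 238,000 US gal × 3.785 L/gal = 900,830 L.
(a) Mass of solution: 11.3 L × 1000 mL/L × 1.1 g/mL = 12,430 g.
(a) Available chlorine delivered: 12,430 g × 0.11 = 1367 g as Cl₂.
(a) Concentration rise: 1367 g / 900,830 L = 1.518 mg/L = 1.52 ppm.

(b) [OCl⁻]/[HOCl] = 10^(pH − pKa) = 10^(6.91 − 7.42) = 10^-0.51 = 0.309.
(b) Fraction as HOCl = 1 / (1 + 0.309) = 0.7639.

(a) 1.52 ppm; (b) 76.4%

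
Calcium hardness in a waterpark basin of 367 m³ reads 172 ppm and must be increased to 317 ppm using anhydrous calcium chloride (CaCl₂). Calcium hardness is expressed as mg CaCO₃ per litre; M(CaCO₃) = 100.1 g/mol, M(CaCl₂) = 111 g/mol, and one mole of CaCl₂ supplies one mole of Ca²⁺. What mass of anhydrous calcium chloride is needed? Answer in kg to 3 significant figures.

59.0 kg

Volume: 367 m³ = 367,000 L.
Hardness to add: (317 − 172) = 145 mg/L as CaCO₃ × 367,000 L = 53,220 g as CaCO₃.
Moles of Ca²⁺ (1 mol Ca²⁺ ≡ 1 mol CaCO₃): 53,220 / 100.1 g/mol = 531.6 mol.
Mass of CaCl₂: 531.6 × 111 = 59,010 g.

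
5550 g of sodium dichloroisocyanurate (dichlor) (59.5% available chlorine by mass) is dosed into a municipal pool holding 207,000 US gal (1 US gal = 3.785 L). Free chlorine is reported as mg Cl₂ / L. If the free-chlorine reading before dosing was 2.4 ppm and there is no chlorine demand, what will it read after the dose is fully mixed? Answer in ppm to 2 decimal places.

6.61 ppm

Volume: 207,000 US gal × 3.785 L/gal = 783,495 L.
Available chlorine delivered: 5550 g × 0.595 = 3302 g as Cl₂.
Concentration rise: 3302 g / 783,495 L = 4.215 mg/L = 4.21 ppm.
Final FC: 2.4 + 4.21 = 6.61 ppm.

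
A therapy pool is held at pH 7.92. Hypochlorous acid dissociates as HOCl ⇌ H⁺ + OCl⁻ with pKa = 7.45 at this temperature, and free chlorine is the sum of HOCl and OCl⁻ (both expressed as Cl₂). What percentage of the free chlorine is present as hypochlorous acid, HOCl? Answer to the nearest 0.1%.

[OCl⁻]/[HOCl] = 10^(pH − pKa) = 10^(7.92 − 7.45) = 10^0.47 = 2.951.
Fraction as HOCl = 1 / (1 + 2.951) = 0.2531.

25.3%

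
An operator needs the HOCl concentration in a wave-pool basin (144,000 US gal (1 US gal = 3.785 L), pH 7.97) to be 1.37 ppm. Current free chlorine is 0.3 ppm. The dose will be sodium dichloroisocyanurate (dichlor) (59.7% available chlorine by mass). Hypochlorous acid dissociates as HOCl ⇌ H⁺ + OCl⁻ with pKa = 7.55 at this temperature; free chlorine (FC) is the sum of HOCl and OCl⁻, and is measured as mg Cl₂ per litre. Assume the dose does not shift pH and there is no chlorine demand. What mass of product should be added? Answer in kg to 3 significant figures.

Volume: 144,000 US gal × 3.785 L/gal = 545,040 L.
[OCl⁻]/[HOCl] = 10^(pH − pKa) = 10^(7.97 − 7.55) = 2.63; fraction as HOCl = 1/(1 + 2.63) = 0.2755.
Free chlorine required for 1.37 ppm HOCl: 1.37 / 0.2755 = 4.973 ppm.
FC to add: 4.973 − 0.3 = 4.673 mg/L as Cl₂.
Cl₂ equivalent: 4.673 mg/L × 545,040 L = 2547 g.
Product at 59.7% available Cl: 2547 / 0.597 = 4267 g.

4.27 kg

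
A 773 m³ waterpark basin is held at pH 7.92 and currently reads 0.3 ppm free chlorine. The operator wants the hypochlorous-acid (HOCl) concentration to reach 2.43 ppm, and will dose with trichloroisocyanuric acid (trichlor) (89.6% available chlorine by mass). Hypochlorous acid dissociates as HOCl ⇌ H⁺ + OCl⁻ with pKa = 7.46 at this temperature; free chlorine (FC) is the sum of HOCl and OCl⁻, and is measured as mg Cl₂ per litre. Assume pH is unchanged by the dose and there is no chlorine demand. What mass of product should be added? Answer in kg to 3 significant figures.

7.88 kg

Volume: 773 m³ = 773,000 L.
[OCl⁻]/[HOCl] = 10^(pH − pKa) = 10^(7.92 − 7.46) = 2.884; fraction as HOCl = 1/(1 + 2.884) = 0.2575.
Free chlorine required for 2.43 ppm HOCl: 2.43 / 0.2575 = 9.438 ppm.
FC to add: 9.438 − 0.3 = 9.138 mg/L as Cl₂.
Cl₂ equivalent: 9.138 mg/L × 773,000 L = 7064 g.
Product at 89.6% available Cl: 7064 / 0.896 = 7884 g.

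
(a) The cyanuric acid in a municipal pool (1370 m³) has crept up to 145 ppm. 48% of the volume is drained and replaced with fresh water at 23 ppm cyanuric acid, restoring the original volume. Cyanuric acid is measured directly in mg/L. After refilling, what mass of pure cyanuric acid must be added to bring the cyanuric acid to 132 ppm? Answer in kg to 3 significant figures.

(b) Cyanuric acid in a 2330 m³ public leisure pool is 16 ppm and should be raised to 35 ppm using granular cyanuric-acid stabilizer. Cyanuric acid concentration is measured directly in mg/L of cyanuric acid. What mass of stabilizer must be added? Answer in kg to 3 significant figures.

(a) 62.4 kg; (b) 44.3 kg

(a) Volume: 1370 m³ = 1,370,000 L.
(a) After draining 48% and refilling: 145 × 0.52 + 23 × 0.48 = 86.44 ppm.
(a) Deficit to target: 132 − 86.44 = 45.56 mg/L.
(a) Mass: 45.56 mg/L × 1,370,000 L = 62,420 g cyanuric acid.

(b) Volume: 2330 m³ = 2,330,000 L.
(b) CYA to add: (35 − 16) = 19 mg/L × 2,330,000 L = 44,270 g cyanuric acid.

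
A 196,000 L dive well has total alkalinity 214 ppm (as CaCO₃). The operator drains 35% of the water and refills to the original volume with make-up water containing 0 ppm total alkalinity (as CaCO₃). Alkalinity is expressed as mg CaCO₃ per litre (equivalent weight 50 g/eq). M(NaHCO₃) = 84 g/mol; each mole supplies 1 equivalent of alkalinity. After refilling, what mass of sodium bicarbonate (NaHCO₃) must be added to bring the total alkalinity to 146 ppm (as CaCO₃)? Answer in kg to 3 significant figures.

2.27 kg

After draining 35% and refilling: 214 × 0.65 + 0 × 0.35 = 139.1 ppm.
Deficit to target: 146 − 139.1 = 6.9 mg/L.
As CaCO₃: 6.9 mg/L × 196,000 L = 1352 g; ÷ 50 g/eq ÷ 1 = 27.05 mol NaHCO₃.
Mass: 27.05 × 84 = 2272 g.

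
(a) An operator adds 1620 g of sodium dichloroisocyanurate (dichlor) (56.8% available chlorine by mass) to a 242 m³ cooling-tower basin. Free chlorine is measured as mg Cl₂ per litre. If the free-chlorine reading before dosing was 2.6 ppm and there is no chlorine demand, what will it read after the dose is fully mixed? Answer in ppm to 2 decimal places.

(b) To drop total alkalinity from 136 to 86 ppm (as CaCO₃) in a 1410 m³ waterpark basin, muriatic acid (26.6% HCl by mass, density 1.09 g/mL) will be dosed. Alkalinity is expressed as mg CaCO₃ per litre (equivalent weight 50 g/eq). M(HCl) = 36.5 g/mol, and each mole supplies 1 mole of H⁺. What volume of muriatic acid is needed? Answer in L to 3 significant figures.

(a) 6.40 ppm; (b) 178 L

(a) Volume: 242 m³ = 242,000 L.
(a) Available chlorine delivered: 1620 g × 0.568 = 920.2 g as Cl₂.
(a) Concentration rise: 920.2 g / 242,000 L = 3.802 mg/L = 3.80 ppm.
(a) Final FC: 2.6 + 3.80 = 6.40 ppm.

(b) Volume: 1410 m³ = 1,410,000 L.
(b) Alkalinity to neutralize: (136 − 86) = 50 mg/L as CaCO₃ × 1,410,000 L = 70,500 g as CaCO₃.
(b) Equivalents of H⁺ required: 70,500 ÷ 50 g/eq = 1410 eq = 1410 mol HCl.
(b) Mass of HCl: 1410 × 36.5 = 51,460 g.
(b) Mass of 26.6% solution: 51,460 / 0.266 = 193,500 g.
(b) Volume: 193,500 g ÷ 1.09 g/mL = 177,500 mL.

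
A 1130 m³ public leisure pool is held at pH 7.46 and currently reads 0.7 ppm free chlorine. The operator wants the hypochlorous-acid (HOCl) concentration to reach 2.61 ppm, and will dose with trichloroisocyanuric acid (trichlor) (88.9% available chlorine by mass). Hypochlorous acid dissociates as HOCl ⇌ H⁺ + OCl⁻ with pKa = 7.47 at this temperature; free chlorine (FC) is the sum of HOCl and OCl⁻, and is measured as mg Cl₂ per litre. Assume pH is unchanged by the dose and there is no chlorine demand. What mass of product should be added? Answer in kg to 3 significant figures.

Volume: 1130 m³ = 1,130,000 L.
[OCl⁻]/[HOCl] = 10^(pH − pKa) = 10^(7.46 − 7.47) = 0.9772; fraction as HOCl = 1/(1 + 0.9772) = 0.5058.
Free chlorine required for 2.61 ppm HOCl: 2.61 / 0.5058 = 5.161 ppm.
FC to add: 5.161 − 0.7 = 4.461 mg/L as Cl₂.
Cl₂ equivalent: 4.461 mg/L × 1,130,000 L = 5040 g.
Product at 88.9% available Cl: 5040 / 0.889 = 5670 g.

5.67 kg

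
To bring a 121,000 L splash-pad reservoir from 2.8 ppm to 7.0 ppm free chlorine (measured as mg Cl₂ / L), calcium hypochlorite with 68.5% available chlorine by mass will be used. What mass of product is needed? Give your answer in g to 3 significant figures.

742 g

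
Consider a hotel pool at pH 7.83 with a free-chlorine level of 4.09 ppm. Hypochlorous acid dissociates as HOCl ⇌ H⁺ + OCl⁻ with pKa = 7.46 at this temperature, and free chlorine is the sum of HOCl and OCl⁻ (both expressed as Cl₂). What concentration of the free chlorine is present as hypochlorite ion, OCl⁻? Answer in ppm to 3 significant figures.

[OCl⁻]/[HOCl] = 10^(pH − pKa) = 10^(7.83 − 7.46) = 10^0.37 = 2.344.
Fraction as HOCl = 1 / (1 + 2.344) = 0.299.
OCl⁻ = (1 − 0.299) × 4.09 ppm = 2.867 ppm.

2.87 ppm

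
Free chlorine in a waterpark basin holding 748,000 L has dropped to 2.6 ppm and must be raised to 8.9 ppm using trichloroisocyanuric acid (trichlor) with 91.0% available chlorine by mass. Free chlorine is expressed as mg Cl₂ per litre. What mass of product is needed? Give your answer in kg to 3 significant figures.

5.18 kg

Chlorine deficit: 8.9 − 2.6 = 6.3 ppm = 6.3 mg/L as Cl₂.
Cl₂ equivalent needed: 6.3 mg/L × 748,000 L = 4,712,000 mg = 4712 g.
Product at 91.0% available chlorine: 4712 / 0.91 = 5178 g.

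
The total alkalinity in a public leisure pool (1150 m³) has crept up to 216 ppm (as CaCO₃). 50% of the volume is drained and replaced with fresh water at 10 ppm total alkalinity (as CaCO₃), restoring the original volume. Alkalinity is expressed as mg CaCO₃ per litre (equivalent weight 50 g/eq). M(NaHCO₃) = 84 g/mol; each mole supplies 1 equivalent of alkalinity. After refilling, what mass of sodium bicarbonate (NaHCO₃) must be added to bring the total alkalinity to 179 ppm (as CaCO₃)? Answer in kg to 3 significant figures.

Volume: 1150 m³ = 1,150,000 L.
After draining 50% and refilling: 216 × 0.50 + 10 × 0.50 = 113 ppm.
Deficit to target: 179 − 113 = 66 mg/L.
As CaCO₃: 66 mg/L × 1,150,000 L = 75,900 g; ÷ 50 g/eq ÷ 1 = 1518 mol NaHCO₃.
Mass: 1518 × 84 = 127,500 g.

128 kg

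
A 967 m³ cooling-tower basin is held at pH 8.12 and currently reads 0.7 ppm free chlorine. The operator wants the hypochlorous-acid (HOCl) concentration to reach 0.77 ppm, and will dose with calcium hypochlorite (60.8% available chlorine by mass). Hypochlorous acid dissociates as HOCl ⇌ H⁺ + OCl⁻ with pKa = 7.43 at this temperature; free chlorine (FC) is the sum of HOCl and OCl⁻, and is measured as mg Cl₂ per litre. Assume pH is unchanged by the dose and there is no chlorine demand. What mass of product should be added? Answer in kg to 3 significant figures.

6.11 kg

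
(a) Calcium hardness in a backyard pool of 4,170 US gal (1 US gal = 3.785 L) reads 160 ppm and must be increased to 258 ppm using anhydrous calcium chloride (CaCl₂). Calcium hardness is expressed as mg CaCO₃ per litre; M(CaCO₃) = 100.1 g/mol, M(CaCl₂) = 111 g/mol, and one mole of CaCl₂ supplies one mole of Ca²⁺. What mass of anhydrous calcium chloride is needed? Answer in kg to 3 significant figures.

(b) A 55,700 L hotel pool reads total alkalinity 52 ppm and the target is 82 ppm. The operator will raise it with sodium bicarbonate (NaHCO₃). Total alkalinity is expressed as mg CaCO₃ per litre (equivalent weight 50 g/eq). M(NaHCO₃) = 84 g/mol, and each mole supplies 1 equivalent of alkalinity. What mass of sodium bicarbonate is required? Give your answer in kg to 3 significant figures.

(a) 1.72 kg; (b) 2.81 kg

(a) Volume: 4,170 US gal × 3.785 L/gal = 15,783 L.
(a) Hardness to add: (258 − 160) = 98 mg/L as CaCO₃ × 15,783 L = 1547 g as CaCO₃.
(a) Moles of Ca²⁺ (1 mol Ca²⁺ ≡ 1 mol CaCO₃): 1547 / 100.1 g/mol = 15.45 mol.
(a) Mass of CaCl₂: 15.45 × 111 = 1715 g.

(b) Alkalinity to add: (82 − 52) = 30 mg/L as CaCO₃ × 55,700 L = 1671 g as CaCO₃.
(b) Equivalents: 1671 g ÷ 50 g/eq = 33.42 eq.
(b) NaHCO₃ supplies 1 eq per mole → 33.42 mol.
(b) Mass: 33.42 mol × 84 g/mol = 2807 g.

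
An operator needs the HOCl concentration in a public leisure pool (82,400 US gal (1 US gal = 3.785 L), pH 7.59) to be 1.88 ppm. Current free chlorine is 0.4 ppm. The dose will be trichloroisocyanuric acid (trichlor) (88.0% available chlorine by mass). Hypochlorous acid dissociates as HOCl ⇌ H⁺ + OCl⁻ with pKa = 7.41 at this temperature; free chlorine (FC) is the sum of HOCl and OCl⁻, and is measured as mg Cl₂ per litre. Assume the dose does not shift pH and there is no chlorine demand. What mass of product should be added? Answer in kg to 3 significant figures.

1.53 kg

Volume: 82,400 US gal × 3.785 L/gal = 311,884 L.
[OCl⁻]/[HOCl] = 10^(pH − pKa) = 10^(7.59 − 7.41) = 1.514; fraction as HOCl = 1/(1 + 1.514) = 0.3978.
Free chlorine required for 1.88 ppm HOCl: 1.88 / 0.3978 = 4.725 ppm.
FC to add: 4.725 − 0.4 = 4.325 mg/L as Cl₂.
Cl₂ equivalent: 4.325 mg/L × 311,884 L = 1349 g.
Product at 88.0% available Cl: 1349 / 0.88 = 1533 g.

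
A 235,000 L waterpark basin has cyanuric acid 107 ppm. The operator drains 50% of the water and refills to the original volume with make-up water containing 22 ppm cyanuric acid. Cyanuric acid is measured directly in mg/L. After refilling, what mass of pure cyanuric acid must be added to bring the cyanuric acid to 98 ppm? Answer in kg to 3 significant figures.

7.87 kg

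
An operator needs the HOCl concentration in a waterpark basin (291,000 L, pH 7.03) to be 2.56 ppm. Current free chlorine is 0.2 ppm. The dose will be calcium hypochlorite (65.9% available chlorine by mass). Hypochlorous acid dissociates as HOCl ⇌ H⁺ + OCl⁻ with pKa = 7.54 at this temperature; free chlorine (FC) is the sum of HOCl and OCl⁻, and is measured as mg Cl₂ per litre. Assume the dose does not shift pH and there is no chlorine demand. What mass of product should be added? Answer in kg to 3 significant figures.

1.39 kg

[OCl⁻]/[HOCl] = 10^(pH − pKa) = 10^(7.03 − 7.54) = 0.309; fraction as HOCl = 1/(1 + 0.309) = 0.7639.
Free chlorine required for 2.56 ppm HOCl: 2.56 / 0.7639 = 3.351 ppm.
FC to add: 3.351 − 0.2 = 3.151 mg/L as Cl₂.
Cl₂ equivalent: 3.151 mg/L × 291,000 L = 917 g.
Product at 65.9% available Cl: 917 / 0.659 = 1391 g.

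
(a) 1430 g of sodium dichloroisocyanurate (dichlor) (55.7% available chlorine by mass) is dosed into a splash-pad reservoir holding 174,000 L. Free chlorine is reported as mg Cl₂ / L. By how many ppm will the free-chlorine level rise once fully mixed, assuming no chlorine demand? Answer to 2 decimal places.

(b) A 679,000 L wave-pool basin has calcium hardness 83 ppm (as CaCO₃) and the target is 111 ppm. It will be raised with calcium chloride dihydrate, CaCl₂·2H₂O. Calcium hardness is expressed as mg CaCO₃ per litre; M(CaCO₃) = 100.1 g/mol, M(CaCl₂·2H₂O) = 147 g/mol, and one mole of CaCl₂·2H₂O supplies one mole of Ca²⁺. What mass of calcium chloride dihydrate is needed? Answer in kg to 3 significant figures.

(a) 4.58 ppm; (b) 27.9 kg

(a) Available chlorine delivered: 1430 g × 0.557 = 796.5 g as Cl₂.
(a) Concentration rise: 796.5 g / 174,000 L = 4.578 mg/L = 4.58 ppm.

(b) Hardness to add: (111 − 83) = 28 mg/L as CaCO₃ × 679,000 L = 19,010 g as CaCO₃.
(b) Moles of Ca²⁺ (1 mol Ca²⁺ ≡ 1 mol CaCO₃): 19,010 / 100.1 g/mol = 189.9 mol.
(b) Mass of CaCl₂·2H₂O: 189.9 × 147 = 27,920 g.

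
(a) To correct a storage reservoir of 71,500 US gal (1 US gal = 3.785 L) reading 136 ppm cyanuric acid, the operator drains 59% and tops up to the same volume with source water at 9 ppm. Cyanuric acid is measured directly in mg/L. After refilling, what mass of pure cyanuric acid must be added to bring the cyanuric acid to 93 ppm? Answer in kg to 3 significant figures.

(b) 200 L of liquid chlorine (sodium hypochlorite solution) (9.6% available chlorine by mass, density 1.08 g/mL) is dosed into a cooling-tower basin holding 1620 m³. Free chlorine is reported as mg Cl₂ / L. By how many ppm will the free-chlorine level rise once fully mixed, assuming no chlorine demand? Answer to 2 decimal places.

(a) 8.64 kg; (b) 12.80 ppm

(a) Volume: 71,500 US gal × 3.785 L/gal = 270,628 L.
(a) After draining 59% and refilling: 136 × 0.41 + 9 × 0.59 = 61.07 ppm.
(a) Deficit to target: 93 − 61.07 = 31.93 mg/L.
(a) Mass: 31.93 mg/L × 270,628 L = 8641 g cyanuric acid.

(b) Volume: 1620 m³ = 1,620,000 L.
(b) Mass of solution: 200 L × 1000 mL/L × 1.08 g/mL = 216,000 g.
(b) Available chlorine delivered: 216,000 g × 0.096 = 20,740 g as Cl₂.
(b) Concentration rise: 20,740 g / 1,620,000 L = 12.8 mg/L = 12.80 ppm.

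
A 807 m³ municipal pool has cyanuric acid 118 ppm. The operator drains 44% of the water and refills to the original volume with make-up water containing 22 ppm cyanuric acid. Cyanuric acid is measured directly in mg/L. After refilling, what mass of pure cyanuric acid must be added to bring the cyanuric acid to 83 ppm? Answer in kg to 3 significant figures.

5.84 kg

Volume: 807 m³ = 807,000 L.
After draining 44% and refilling: 118 × 0.56 + 22 × 0.44 = 75.76 ppm.
Deficit to target: 83 − 75.76 = 7.24 mg/L.
Mass: 7.24 mg/L × 807,000 L = 5843 g cyanuric acid.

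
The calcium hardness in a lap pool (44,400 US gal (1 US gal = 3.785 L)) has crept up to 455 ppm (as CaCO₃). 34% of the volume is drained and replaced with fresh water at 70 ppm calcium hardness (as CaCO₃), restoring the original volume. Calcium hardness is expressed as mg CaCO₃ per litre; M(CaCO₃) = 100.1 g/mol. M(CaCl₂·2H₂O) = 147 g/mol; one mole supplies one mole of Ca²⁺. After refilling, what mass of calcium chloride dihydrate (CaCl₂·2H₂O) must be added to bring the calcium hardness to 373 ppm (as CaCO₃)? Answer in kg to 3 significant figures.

12.1 kg

Volume: 44,400 US gal × 3.785 L/gal = 168,054 L.
After draining 34% and refilling: 455 × 0.66 + 70 × 0.34 = 324.1 ppm.
Deficit to target: 373 − 324.1 = 48.9 mg/L.
As CaCO₃: 48.9 mg/L × 168,054 L = 8218 g; ÷ 100.1 = 82.1 mol Ca²⁺.
Mass: 82.1 × 147 = 12,070 g.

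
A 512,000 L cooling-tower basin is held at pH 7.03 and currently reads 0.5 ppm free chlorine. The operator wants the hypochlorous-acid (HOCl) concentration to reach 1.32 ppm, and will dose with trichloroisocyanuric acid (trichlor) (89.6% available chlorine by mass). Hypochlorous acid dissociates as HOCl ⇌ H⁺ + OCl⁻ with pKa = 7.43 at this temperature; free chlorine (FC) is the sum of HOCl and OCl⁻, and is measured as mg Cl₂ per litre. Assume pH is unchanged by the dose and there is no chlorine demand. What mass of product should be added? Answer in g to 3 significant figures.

769 g

[OCl⁻]/[HOCl] = 10^(pH − pKa) = 10^(7.03 − 7.43) = 0.3981; fraction as HOCl = 1/(1 + 0.3981) = 0.7153.
Free chlorine required for 1.32 ppm HOCl: 1.32 / 0.7153 = 1.846 ppm.
FC to add: 1.846 − 0.5 = 1.346 mg/L as Cl₂.
Cl₂ equivalent: 1.346 mg/L × 512,000 L = 688.9 g.
Product at 89.6% available Cl: 688.9 / 0.896 = 768.9 g.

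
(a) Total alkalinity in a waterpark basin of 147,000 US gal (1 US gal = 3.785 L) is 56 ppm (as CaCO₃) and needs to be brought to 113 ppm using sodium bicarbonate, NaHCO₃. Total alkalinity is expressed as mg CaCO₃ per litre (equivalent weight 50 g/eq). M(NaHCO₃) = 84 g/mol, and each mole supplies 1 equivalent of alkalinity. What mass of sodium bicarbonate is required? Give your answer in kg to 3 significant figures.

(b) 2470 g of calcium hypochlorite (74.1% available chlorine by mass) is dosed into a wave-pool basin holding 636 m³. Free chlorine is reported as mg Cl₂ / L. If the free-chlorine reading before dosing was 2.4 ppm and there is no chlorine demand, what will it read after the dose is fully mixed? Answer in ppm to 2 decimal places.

(a) 53.3 kg; (b) 5.28 ppm

(a) Volume: 147,000 US gal × 3.785 L/gal = 556,395 L.
(a) Alkalinity to add: (113 − 56) = 57 mg/L as CaCO₃ × 556,395 L = 31,710 g as CaCO₃.
(a) Equivalents: 31,710 g ÷ 50 g/eq = 634.3 eq.
(a) NaHCO₃ supplies 1 eq per mole → 634.3 mol.
(a) Mass: 634.3 mol × 84 g/mol = 53,280 g.

(b) Volume: 636 m³ = 636,000 L.
(b) Available chlorine delivered: 2470 g × 0.741 = 1830 g as Cl₂.
(b) Concentration rise: 1830 g / 636,000 L = 2.878 mg/L = 2.88 ppm.
(b) Final FC: 2.4 + 2.88 = 5.28 ppm.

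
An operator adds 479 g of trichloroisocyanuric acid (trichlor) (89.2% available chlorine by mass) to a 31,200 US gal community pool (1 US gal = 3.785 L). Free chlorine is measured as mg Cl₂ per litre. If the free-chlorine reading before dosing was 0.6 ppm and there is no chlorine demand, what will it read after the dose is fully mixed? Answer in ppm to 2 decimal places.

Volume: 31,200 US gal × 3.785 L/gal = 118,092 L.
Available chlorine delivered: 479 g × 0.892 = 427.3 g as Cl₂.
Concentration rise: 427.3 g / 118,092 L = 3.618 mg/L = 3.62 ppm.
Final FC: 0.6 + 3.62 = 4.22 ppm.

4.22 ppm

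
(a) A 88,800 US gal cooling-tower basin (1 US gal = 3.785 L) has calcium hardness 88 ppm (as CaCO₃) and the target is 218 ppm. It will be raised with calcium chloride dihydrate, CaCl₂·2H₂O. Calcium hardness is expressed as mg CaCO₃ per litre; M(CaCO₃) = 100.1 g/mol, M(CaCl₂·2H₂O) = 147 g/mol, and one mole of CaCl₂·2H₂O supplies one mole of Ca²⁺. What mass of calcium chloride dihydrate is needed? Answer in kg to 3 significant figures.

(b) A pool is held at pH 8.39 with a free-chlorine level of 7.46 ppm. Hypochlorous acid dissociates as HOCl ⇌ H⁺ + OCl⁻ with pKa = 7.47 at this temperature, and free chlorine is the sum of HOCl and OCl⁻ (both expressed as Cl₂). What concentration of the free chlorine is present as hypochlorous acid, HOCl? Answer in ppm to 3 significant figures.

(a) 64.2 kg; (b) 0.801 ppm

(a) Volume: 88,800 US gal × 3.785 L/gal = 336,108 L.
(a) Hardness to add: (218 − 88) = 130 mg/L as CaCO₃ × 336,108 L = 43,690 g as CaCO₃.
(a) Moles of Ca²⁺ (1 mol Ca²⁺ ≡ 1 mol CaCO₃): 43,690 / 100.1 g/mol = 436.5 mol.
(a) Mass of CaCl₂·2H₂O: 436.5 × 147 = 64,170 g.

(b) [OCl⁻]/[HOCl] = 10^(pH − pKa) = 10^(8.39 − 7.47) = 10^0.92 = 8.318.
(b) Fraction as HOCl = 1 / (1 + 8.318) = 0.1073.
(b) HOCl = 0.1073 × 7.46 ppm = 0.8006 ppm.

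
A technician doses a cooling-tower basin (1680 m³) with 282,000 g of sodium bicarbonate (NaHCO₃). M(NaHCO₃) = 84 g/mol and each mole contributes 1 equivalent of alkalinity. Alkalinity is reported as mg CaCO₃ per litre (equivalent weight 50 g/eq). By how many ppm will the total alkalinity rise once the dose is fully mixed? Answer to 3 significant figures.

99.9 ppm

Volume: 1680 m³ = 1,680,000 L.
Moles of NaHCO₃: 282,000 g ÷ 84 g/mol = 3357 mol → 3357 eq of alkalinity.
As CaCO₃: 3357 eq × 50 g/eq = 167,900 g.
Rise: 167,900 g / 1,680,000 L × 1000 = 99.91 mg/L.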